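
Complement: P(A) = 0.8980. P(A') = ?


P(not A) = 1 - 0.8980 = 0.1020

P(not A) = 0.1020


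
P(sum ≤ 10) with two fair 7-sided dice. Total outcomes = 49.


Total outcomes = 7×7 = 49
Favorable (sum ≤ 10): 39
P = 39/49 = 0.7959

P = 0.7959


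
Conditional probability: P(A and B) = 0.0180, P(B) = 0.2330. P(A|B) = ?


P(A|B) = 0.0180/0.2330 = 0.0773

P(A|B) = 0.0773


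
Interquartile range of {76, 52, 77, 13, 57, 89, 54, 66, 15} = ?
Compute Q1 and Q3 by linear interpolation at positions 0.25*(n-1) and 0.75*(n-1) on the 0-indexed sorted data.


Sorted: 13, 15, 52, 54, 57, 66, 76, 77, 89
Q1 (25th %ile) = 52.0000
Q3 (75th %ile) = 76.0000
IQR = 76.0000 - 52.0000 = 24.0000

IQR = 24.0000


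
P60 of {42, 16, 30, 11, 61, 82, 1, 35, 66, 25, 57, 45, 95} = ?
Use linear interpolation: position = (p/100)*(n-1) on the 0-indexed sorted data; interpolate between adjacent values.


Sorted: 1, 11, 16, 25, 30, 35, 42, 45, 57, 61, 66, 82, 95
n = 13
Index = 60/100 * 12 = 7.2000
Lower = data[7] = 45, Upper = data[8] = 57
P60 = 45 + 0.2000*(12) = 47.4000

P60 = 47.4000


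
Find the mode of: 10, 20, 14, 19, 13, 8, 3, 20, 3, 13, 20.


Frequencies: 3:2, 8:1, 10:1, 13:2, 14:1, 19:1, 20:3
Max frequency = 3
Mode = 20

Mode = 20


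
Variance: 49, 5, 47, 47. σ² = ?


Mean = 37.0000
Squared deviations: 144.0000, 1024.0000, 100.0000, 100.0000
Sum = 1368.0000
Variance = 1368.0000/4 = 342.0000

Variance = 342.0000


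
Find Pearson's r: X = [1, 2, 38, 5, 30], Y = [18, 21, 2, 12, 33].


Mean X = 15.2000, Mean Y = 17.2000
SD X = 15.612815, SD Y = 10.225458
Cov = -24.240000
r = -24.240000/(15.612815*10.225458) = -0.1518

r = -0.1518


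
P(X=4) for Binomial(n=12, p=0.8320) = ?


C(12,4) = 495
p^4 = 0.479174
(1-p)^8 = 6.345623e-07
P = 495 * 0.479174 * 6.345623e-07 = 0.0002

P(X=4) = 0.0002


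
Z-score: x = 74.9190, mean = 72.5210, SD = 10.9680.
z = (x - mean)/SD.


z = (74.9190 - 72.5210)/10.9680
= 2.3980/10.9680
= 0.2186

z = 0.2186


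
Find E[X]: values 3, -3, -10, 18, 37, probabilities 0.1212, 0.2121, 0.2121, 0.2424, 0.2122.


E[X] = 3*0.1212 - 3*0.2121 - 10*0.2121 + 18*0.2424 + 37*0.2122
= 0.3636 - 0.6363 - 2.1210 + 4.3632 + 7.8514
= 9.8209

E[X] = 9.8209


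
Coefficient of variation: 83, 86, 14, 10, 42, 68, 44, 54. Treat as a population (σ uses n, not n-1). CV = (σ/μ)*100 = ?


Mean = 50.1250
SD = 26.7415
CV = (26.7415/50.1250)*100 = 53.3497%

CV = 53.3497%


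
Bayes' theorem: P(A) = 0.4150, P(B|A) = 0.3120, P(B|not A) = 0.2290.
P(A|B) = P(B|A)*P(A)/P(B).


P(B) = P(B|A)*P(A) + P(B|A')*P(A')
= 0.3120*0.4150 + 0.2290*0.5850
= 0.129480 + 0.133965 = 0.263445
P(A|B) = 0.129480/0.263445 = 0.4915

P(A|B) = 0.4915


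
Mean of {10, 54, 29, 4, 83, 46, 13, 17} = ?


Sum = 10 + 54 + 29 + 4 + 83 + 46 + 13 + 17 = 256
n = 8
Mean = 256/8 = 32.0000

Mean = 32.0000


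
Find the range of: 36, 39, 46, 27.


Max = 46, Min = 27
Range = 46 - 27 = 19

Range = 19


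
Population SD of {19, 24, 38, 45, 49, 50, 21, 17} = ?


Mean = 32.8750
Variance = 173.8594
SD = sqrt(173.8594) = 13.1856

SD = 13.1856


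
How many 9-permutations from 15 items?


P(15,9) = 15!/6!
= 1307674368000/720
= 1816214400

P(15,9) = 1816214400


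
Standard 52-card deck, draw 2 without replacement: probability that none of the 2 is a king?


P(no kings) = (48/52) × (47/51)
= 0.8507

P = 0.8507


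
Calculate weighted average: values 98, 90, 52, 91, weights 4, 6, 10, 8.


Numerator = 98*4 + 90*6 + 52*10 + 91*8 = 2180
Denominator = 4 + 6 + 10 + 8 = 28
WM = 2180/28 = 77.8571

WM = 77.8571


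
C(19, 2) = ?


C(19,2) = 19!/(2! × 17!)
= 121645100408832000/(2 × 355687428096000)
= 171

C(19,2) = 171


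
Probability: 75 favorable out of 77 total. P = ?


P = 75/77 = 0.9740

P = 0.9740


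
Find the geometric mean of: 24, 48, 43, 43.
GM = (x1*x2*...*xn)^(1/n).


Product = 24 × 48 × 43 × 43 = 2130048
GM = 2130048^(1/4) = 38.2030

GM = 38.2030


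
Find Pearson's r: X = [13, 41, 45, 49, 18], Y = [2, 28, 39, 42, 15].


Mean X = 33.2000, Mean Y = 25.2000
SD X = 14.756693, SD Y = 14.985326
Cov = 214.760000
r = 214.760000/(14.756693*14.985326) = 0.9712

r = 0.9712


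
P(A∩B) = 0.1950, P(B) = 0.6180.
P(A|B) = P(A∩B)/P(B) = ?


P(A|B) = 0.1950/0.6180 = 0.3155

P(A|B) = 0.3155


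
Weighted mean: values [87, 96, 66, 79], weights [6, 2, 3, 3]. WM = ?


Numerator = 87*6 + 96*2 + 66*3 + 79*3 = 1149
Denominator = 6 + 2 + 3 + 3 = 14
WM = 1149/14 = 82.0714

WM = 82.0714


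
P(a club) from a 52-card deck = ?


13 clubs in 52 cards
P = 13/52 = 0.2500

P = 0.2500


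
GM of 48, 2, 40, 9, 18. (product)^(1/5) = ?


Product = 48 × 2 × 40 × 9 × 18 = 622080
GM = 622080^(1/5) = 14.4135

GM = 14.4135


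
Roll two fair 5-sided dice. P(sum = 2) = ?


Total outcomes = 5×5 = 25
Favorable (sum = 2): 1
P = 1/25 = 0.0400

P = 0.0400


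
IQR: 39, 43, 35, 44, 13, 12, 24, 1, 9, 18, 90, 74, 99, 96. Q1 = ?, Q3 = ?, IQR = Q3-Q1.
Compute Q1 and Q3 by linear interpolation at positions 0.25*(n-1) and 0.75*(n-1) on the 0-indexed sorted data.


Sorted: 1, 9, 12, 13, 18, 24, 35, 39, 43, 44, 74, 90, 96, 99
Q1 (25th %ile) = 14.2500
Q3 (75th %ile) = 66.5000
IQR = 66.5000 - 14.2500 = 52.2500

IQR = 52.2500


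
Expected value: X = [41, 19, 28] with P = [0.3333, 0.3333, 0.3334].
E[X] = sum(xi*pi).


E[X] = 41*0.3333 + 19*0.3333 + 28*0.3334
= 13.6653 + 6.3327 + 9.3352
= 29.3332

E[X] = 29.3332


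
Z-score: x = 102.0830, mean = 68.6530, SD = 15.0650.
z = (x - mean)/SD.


z = (102.0830 - 68.6530)/15.0650
= 33.4300/15.0650
= 2.2191

z = 2.2191


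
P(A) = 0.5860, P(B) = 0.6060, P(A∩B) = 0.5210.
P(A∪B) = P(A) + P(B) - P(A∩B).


P(A∪B) = 0.5860 + 0.6060 - 0.5210
= 1.1920 - 0.5210
= 0.6710

P(A∪B) = 0.6710


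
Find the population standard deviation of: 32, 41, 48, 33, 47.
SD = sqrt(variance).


Mean = 40.2000
Variance = 45.3600
SD = sqrt(45.3600) = 6.7350

SD = 6.7350


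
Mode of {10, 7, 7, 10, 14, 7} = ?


Frequencies: 7:3, 10:2, 14:1
Max frequency = 3
Mode = 7

Mode = 7


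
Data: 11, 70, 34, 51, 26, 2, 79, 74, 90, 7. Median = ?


Sorted: 2, 7, 11, 26, 34, 51, 70, 74, 79, 90
n = 10 (even)
Middle values: 34 and 51
Median = (34+51)/2 = 42.5000

Median = 42.5000


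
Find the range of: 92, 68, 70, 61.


Max = 92, Min = 61
Range = 92 - 61 = 31

Range = 31


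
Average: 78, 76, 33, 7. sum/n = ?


Sum = 78 + 76 + 33 + 7 = 194
n = 4
Mean = 194/4 = 48.5000

Mean = 48.5000


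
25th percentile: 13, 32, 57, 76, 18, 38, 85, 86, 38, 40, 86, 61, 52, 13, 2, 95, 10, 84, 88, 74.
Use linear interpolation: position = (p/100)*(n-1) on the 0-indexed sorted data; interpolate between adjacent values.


Sorted: 2, 10, 13, 13, 18, 32, 38, 38, 40, 52, 57, 61, 74, 76, 84, 85, 86, 86, 88, 95
n = 20
Index = 25/100 * 19 = 4.7500
Lower = data[4] = 18, Upper = data[5] = 32
P25 = 18 + 0.7500*(14) = 28.5000

P25 = 28.5000


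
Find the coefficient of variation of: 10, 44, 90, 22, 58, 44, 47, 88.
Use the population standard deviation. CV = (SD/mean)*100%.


Mean = 50.3750
SD = 26.3910
CV = (26.3910/50.3750)*100 = 52.3891%

CV = 52.3891%


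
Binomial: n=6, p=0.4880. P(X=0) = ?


C(6,0) = 1
p^0 = 1.000000
(1-p)^6 = 0.018014
P = 1 * 1.000000 * 0.018014 = 0.0180

P(X=0) = 0.0180


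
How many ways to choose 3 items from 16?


C(16,3) = 16!/(3! × 13!)
= 20922789888000/(6 × 6227020800)
= 560

C(16,3) = 560


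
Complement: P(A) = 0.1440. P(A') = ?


P(not A) = 1 - 0.1440 = 0.8560

P(not A) = 0.8560


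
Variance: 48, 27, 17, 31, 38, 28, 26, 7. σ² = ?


Mean = 27.7500
Squared deviations: 410.0625, 0.5625, 115.5625, 10.5625, 105.0625, 0.0625, 3.0625, 430.5625
Sum = 1075.5000
Variance = 1075.5000/8 = 134.4375

Variance = 134.4375


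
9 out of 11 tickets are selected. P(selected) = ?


P = 9/11 = 0.8182

P = 0.8182


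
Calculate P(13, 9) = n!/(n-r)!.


P(13,9) = 13!/4!
= 6227020800/24
= 259459200

P(13,9) = 259459200


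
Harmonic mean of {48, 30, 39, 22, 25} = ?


Sum of reciprocals = 1/48 + 1/30 + 1/39 + 1/22 + 1/25 = 0.165262
HM = 5/0.165262 = 30.2549

HM = 30.2549


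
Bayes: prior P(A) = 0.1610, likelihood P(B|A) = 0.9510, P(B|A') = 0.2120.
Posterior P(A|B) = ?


P(B) = P(B|A)*P(A) + P(B|A')*P(A')
= 0.9510*0.1610 + 0.2120*0.8390
= 0.153111 + 0.177868 = 0.330979
P(A|B) = 0.153111/0.330979 = 0.4626

P(A|B) = 0.4626


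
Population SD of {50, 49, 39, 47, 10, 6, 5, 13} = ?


Mean = 27.3750
Variance = 370.7344
SD = sqrt(370.7344) = 19.2545

SD = 19.2545


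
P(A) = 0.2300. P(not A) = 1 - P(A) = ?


P(not A) = 1 - 0.2300 = 0.7700

P(not A) = 0.7700


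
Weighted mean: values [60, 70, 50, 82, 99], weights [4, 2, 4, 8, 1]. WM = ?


Numerator = 60*4 + 70*2 + 50*4 + 82*8 + 99*1 = 1335
Denominator = 4 + 2 + 4 + 8 + 1 = 19
WM = 1335/19 = 70.2632

WM = 70.2632


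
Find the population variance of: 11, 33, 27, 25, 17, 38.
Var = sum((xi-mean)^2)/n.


Mean = 25.1667
Squared deviations: 200.6944, 61.3611, 3.3611, 0.0278, 66.6944, 164.6944
Sum = 496.8333
Variance = 496.8333/6 = 82.8056

Variance = 82.8056


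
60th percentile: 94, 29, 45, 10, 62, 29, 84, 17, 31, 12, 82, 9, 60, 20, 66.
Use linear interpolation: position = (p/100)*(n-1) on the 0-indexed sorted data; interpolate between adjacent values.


Sorted: 9, 10, 12, 17, 20, 29, 29, 31, 45, 60, 62, 66, 82, 84, 94
n = 15
Index = 60/100 * 14 = 8.4000
Lower = data[8] = 45, Upper = data[9] = 60
P60 = 45 + 0.4000*(15) = 51.0000

P60 = 51.0000


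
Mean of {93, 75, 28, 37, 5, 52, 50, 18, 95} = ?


Sum = 93 + 75 + 28 + 37 + 5 + 52 + 50 + 18 + 95 = 453
n = 9
Mean = 453/9 = 50.3333

Mean = 50.3333


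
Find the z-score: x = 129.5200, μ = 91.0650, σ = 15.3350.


z = (129.5200 - 91.0650)/15.3350
= 38.4550/15.3350
= 2.5077

z = 2.5077


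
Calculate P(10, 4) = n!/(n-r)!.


P(10,4) = 10!/6!
= 3628800/720
= 5040

P(10,4) = 5040


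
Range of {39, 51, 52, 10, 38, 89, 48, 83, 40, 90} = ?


Max = 90, Min = 10
Range = 90 - 10 = 80

Range = 80


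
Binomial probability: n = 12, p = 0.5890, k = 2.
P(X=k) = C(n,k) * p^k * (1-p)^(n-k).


C(12,2) = 66
p^2 = 0.346921
(1-p)^10 = 0.000138
P = 66 * 0.346921 * 0.000138 = 0.0031

P(X=2) = 0.0031


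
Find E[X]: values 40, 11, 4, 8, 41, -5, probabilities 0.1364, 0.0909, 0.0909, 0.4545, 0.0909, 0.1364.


E[X] = 40*0.1364 + 11*0.0909 + 4*0.0909 + 8*0.4545 + 41*0.0909 - 5*0.1364
= 5.4560 + 0.9999 + 0.3636 + 3.6360 + 3.7269 - 0.6820
= 13.5004

E[X] = 13.5004


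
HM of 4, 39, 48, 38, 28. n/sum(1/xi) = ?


Sum of reciprocals = 1/4 + 1/39 + 1/48 + 1/38 + 1/28 = 0.358504
HM = 5/0.358504 = 13.9468

HM = 13.9468


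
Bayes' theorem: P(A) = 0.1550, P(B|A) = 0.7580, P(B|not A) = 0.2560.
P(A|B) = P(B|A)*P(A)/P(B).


P(B) = P(B|A)*P(A) + P(B|A')*P(A')
= 0.7580*0.1550 + 0.2560*0.8450
= 0.117490 + 0.216320 = 0.333810
P(A|B) = 0.117490/0.333810 = 0.3520

P(A|B) = 0.3520


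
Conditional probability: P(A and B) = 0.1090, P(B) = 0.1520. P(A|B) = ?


P(A|B) = 0.1090/0.1520 = 0.7171

P(A|B) = 0.7171


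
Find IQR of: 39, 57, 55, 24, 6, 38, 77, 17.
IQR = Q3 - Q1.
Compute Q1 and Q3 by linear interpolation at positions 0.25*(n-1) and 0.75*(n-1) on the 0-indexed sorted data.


Sorted: 6, 17, 24, 38, 39, 55, 57, 77
Q1 (25th %ile) = 22.2500
Q3 (75th %ile) = 55.5000
IQR = 55.5000 - 22.2500 = 33.2500

IQR = 33.2500


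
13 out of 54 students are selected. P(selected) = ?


P = 13/54 = 0.2407

P = 0.2407


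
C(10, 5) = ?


C(10,5) = 10!/(5! × 5!)
= 3628800/(120 × 120)
= 252

C(10,5) = 252


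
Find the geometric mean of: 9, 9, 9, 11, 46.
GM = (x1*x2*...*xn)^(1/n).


Product = 9 × 9 × 9 × 11 × 46 = 368874
GM = 368874^(1/5) = 12.9830

GM = 12.9830


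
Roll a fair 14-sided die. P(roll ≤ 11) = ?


Favorable outcomes (roll ≤ 11): 11
Total outcomes = 14
P = 11/14 = 0.7857

P = 0.7857


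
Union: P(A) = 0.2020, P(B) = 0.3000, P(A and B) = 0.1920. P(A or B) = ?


P(A∪B) = 0.2020 + 0.3000 - 0.1920
= 0.5020 - 0.1920
= 0.3100

P(A∪B) = 0.3100


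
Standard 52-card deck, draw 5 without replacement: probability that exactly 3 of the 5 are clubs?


Hypergeometric: P(X=3) = C(13,3)·C(39,2) / C(52,5)
= 286 × 741 / 2598960
= 211926/2598960 = 0.0815

P = 0.0815


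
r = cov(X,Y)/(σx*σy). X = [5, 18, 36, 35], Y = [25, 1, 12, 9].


Mean X = 23.5000, Mean Y = 11.7500
SD X = 12.854960, SD Y = 8.642193
Cov = -53.625000
r = -53.625000/(12.854960*8.642193) = -0.4827

r = -0.4827


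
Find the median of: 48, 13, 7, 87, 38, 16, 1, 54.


Sorted: 1, 7, 13, 16, 38, 48, 54, 87
n = 8 (even)
Middle values: 16 and 38
Median = (16+38)/2 = 27.0000

Median = 27.0000


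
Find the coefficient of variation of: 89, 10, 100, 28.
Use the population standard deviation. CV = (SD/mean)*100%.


Mean = 56.7500
SD = 38.4797
CV = (38.4797/56.7500)*100 = 67.8056%

CV = 67.8056%


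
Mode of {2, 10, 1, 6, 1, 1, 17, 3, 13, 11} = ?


Frequencies: 1:3, 2:1, 3:1, 6:1, 10:1, 11:1, 13:1, 17:1
Max frequency = 3
Mode = 1

Mode = 1


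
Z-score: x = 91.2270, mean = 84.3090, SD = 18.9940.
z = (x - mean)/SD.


z = (91.2270 - 84.3090)/18.9940
= 6.9180/18.9940
= 0.3642

z = 0.3642


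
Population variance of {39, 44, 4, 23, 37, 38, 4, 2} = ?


Mean = 23.8750
Squared deviations: 228.7656, 405.0156, 395.0156, 0.7656, 172.2656, 199.5156, 395.0156, 478.5156
Sum = 2274.8750
Variance = 2274.8750/8 = 284.3594

Variance = 284.3594


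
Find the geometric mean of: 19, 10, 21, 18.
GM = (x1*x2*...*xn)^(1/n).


Product = 19 × 10 × 21 × 18 = 71820
GM = 71820^(1/4) = 16.3705

GM = 16.3705


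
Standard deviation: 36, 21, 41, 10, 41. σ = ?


Mean = 29.8000
Variance = 151.7600
SD = sqrt(151.7600) = 12.3191

SD = 12.3191


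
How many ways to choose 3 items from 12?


C(12,3) = 12!/(3! × 9!)
= 479001600/(6 × 362880)
= 220

C(12,3) = 220


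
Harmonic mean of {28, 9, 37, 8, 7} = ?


Sum of reciprocals = 1/28 + 1/9 + 1/37 + 1/8 + 1/7 = 0.441710
HM = 5/0.441710 = 11.3197

HM = 11.3197


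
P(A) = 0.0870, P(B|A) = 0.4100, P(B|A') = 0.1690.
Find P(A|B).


P(B) = P(B|A)*P(A) + P(B|A')*P(A')
= 0.4100*0.0870 + 0.1690*0.9130
= 0.035670 + 0.154297 = 0.189967
P(A|B) = 0.035670/0.189967 = 0.1878

P(A|B) = 0.1878


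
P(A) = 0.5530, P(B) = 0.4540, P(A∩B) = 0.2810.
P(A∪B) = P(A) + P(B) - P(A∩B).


P(A∪B) = 0.5530 + 0.4540 - 0.2810
= 1.0070 - 0.2810
= 0.7260

P(A∪B) = 0.7260


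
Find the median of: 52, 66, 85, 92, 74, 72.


Sorted: 52, 66, 72, 74, 85, 92
n = 6 (even)
Middle values: 72 and 74
Median = (72+74)/2 = 73.0000

Median = 73.0000


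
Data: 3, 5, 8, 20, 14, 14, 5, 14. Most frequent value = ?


Frequencies: 3:1, 5:2, 8:1, 14:3, 20:1
Max frequency = 3
Mode = 14

Mode = 14


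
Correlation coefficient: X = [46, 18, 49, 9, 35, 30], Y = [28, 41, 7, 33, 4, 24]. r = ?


Mean X = 31.1667, Mean Y = 22.8333
SD X = 14.252680, SD Y = 13.334375
Cov = -123.972222
r = -123.972222/(14.252680*13.334375) = -0.6523

r = -0.6523


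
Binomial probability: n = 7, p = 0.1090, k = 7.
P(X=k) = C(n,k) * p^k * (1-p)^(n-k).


C(7,7) = 1
p^7 = 1.828039e-07
(1-p)^0 = 1.000000
P = 1 * 1.828039e-07 * 1.000000 = 1.8280e-07

P(X=7) = 1.8280e-07


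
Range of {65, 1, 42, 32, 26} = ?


Max = 65, Min = 1
Range = 65 - 1 = 64

Range = 64


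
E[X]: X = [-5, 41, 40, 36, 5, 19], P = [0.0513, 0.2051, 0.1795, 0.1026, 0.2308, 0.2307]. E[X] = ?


E[X] = -5*0.0513 + 41*0.2051 + 40*0.1795 + 36*0.1026 + 5*0.2308 + 19*0.2307
= -0.2565 + 8.4091 + 7.1800 + 3.6936 + 1.1540 + 4.3833
= 24.5635

E[X] = 24.5635


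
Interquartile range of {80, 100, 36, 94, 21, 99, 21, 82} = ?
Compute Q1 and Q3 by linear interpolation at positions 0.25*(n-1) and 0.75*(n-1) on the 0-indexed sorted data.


Sorted: 21, 21, 36, 80, 82, 94, 99, 100
Q1 (25th %ile) = 32.2500
Q3 (75th %ile) = 95.2500
IQR = 95.2500 - 32.2500 = 63.0000

IQR = 63.0000


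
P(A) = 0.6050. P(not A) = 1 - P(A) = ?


P(not A) = 1 - 0.6050 = 0.3950

P(not A) = 0.3950


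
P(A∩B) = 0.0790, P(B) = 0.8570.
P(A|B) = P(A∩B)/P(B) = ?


P(A|B) = 0.0790/0.8570 = 0.0922

P(A|B) = 0.0922


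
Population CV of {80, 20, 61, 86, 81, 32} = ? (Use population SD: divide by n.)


Mean = 60.0000
SD = 25.5016
CV = (25.5016/60.0000)*100 = 42.5027%

CV = 42.5027%


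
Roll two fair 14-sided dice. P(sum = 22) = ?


Total outcomes = 14×14 = 196
Favorable (sum = 22): 7
P = 7/196 = 0.0357

P = 0.0357


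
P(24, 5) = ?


P(24,5) = 24!/19!
= 620448401733239439360000/121645100408832000
= 5100480

P(24,5) = 5100480


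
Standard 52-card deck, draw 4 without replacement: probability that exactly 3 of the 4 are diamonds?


Hypergeometric: P(X=3) = C(13,3)·C(39,1) / C(52,4)
= 286 × 39 / 270725
= 11154/270725 = 0.0412

P = 0.0412


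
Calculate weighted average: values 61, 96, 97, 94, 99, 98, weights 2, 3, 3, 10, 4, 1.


Numerator = 61*2 + 96*3 + 97*3 + 94*10 + 99*4 + 98*1 = 2135
Denominator = 2 + 3 + 3 + 10 + 4 + 1 = 23
WM = 2135/23 = 92.8261

WM = 92.8261


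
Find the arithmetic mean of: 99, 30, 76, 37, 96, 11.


Sum = 99 + 30 + 76 + 37 + 96 + 11 = 349
n = 6
Mean = 349/6 = 58.1667

Mean = 58.1667


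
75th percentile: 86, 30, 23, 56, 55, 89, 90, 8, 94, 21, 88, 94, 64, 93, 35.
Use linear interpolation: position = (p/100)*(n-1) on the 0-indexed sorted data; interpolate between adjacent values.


Sorted: 8, 21, 23, 30, 35, 55, 56, 64, 86, 88, 89, 90, 93, 94, 94
n = 15
Index = 75/100 * 14 = 10.5000
Lower = data[10] = 89, Upper = data[11] = 90
P75 = 89 + 0.5000*(1) = 89.5000

P75 = 89.5000


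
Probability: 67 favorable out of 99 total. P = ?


P = 67/99 = 0.6768

P = 0.6768


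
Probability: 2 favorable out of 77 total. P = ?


P = 2/77 = 0.0260

P = 0.0260


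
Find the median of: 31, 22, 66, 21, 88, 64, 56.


Sorted: 21, 22, 31, 56, 64, 66, 88
n = 7 (odd)
Middle value = 56

Median = 56


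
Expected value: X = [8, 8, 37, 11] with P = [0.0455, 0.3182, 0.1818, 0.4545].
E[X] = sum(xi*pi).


E[X] = 8*0.0455 + 8*0.3182 + 37*0.1818 + 11*0.4545
= 0.3640 + 2.5456 + 6.7266 + 4.9995
= 14.6357

E[X] = 14.6357


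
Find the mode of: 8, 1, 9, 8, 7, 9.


Frequencies: 1:1, 7:1, 8:2, 9:2
Max frequency = 2
Mode = 8, 9

Mode = 8, 9


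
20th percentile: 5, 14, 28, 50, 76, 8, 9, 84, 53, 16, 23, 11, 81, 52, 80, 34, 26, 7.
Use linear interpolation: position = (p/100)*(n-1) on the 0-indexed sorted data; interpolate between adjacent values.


Sorted: 5, 7, 8, 9, 11, 14, 16, 23, 26, 28, 34, 50, 52, 53, 76, 80, 81, 84
n = 18
Index = 20/100 * 17 = 3.4000
Lower = data[3] = 9, Upper = data[4] = 11
P20 = 9 + 0.4000*(2) = 9.8000

P20 = 9.8000


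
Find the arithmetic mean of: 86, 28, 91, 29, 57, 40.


Sum = 86 + 28 + 91 + 29 + 57 + 40 = 331
n = 6
Mean = 331/6 = 55.1667

Mean = 55.1667


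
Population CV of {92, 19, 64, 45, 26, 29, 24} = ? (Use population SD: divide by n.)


Mean = 42.7143
SD = 24.6907
CV = (24.6907/42.7143)*100 = 57.8044%

CV = 57.8044%


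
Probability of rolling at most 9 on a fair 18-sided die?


Favorable outcomes (roll ≤ 9): 9
Total outcomes = 18
P = 9/18 = 0.5000

P = 0.5000


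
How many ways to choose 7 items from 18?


C(18,7) = 18!/(7! × 11!)
= 6402373705728000/(5040 × 39916800)
= 31824

C(18,7) = 31824


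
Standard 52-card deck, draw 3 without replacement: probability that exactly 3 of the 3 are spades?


Hypergeometric: P(X=3) = C(13,3)·C(39,0) / C(52,3)
= 286 × 1 / 22100
= 286/22100 = 0.0129

P = 0.0129


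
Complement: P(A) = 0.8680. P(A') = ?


P(not A) = 1 - 0.8680 = 0.1320

P(not A) = 0.1320


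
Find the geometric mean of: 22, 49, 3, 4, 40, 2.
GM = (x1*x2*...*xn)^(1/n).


Product = 22 × 49 × 3 × 4 × 40 × 2 = 1034880
GM = 1034880^(1/6) = 10.0573

GM = 10.0573


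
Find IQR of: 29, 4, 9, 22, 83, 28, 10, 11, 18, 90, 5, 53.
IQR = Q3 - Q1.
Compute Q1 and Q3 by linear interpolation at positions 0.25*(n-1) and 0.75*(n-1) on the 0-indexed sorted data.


Sorted: 4, 5, 9, 10, 11, 18, 22, 28, 29, 53, 83, 90
Q1 (25th %ile) = 9.7500
Q3 (75th %ile) = 35.0000
IQR = 35.0000 - 9.7500 = 25.2500

IQR = 25.2500


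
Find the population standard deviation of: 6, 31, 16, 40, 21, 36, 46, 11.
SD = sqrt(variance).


Mean = 25.8750
Variance = 183.8594
SD = sqrt(183.8594) = 13.5595

SD = 13.5595


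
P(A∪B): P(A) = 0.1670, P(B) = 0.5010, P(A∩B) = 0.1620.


P(A∪B) = 0.1670 + 0.5010 - 0.1620
= 0.6680 - 0.1620
= 0.5060

P(A∪B) = 0.5060


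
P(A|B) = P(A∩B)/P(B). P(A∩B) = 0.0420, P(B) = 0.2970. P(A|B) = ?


P(A|B) = 0.0420/0.2970 = 0.1414

P(A|B) = 0.1414


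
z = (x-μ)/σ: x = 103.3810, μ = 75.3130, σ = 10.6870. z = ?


z = (103.3810 - 75.3130)/10.6870
= 28.0680/10.6870
= 2.6264

z = 2.6264


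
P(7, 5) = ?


P(7,5) = 7!/2!
= 5040/2
= 2520

P(7,5) = 2520


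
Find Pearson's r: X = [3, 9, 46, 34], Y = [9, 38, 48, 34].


Mean X = 23.0000, Mean Y = 32.2500
SD X = 17.649363, SD Y = 14.359230
Cov = 191.500000
r = 191.500000/(17.649363*14.359230) = 0.7556

r = 0.7556


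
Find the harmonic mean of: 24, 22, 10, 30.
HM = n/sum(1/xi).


Sum of reciprocals = 1/24 + 1/22 + 1/10 + 1/30 = 0.220455
HM = 4/0.220455 = 18.1443

HM = 18.1443


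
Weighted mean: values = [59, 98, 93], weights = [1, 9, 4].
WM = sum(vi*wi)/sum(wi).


Numerator = 59*1 + 98*9 + 93*4 = 1313
Denominator = 1 + 9 + 4 = 14
WM = 1313/14 = 93.7857

WM = 93.7857


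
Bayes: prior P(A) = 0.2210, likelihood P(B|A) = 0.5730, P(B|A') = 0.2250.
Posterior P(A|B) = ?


P(B) = P(B|A)*P(A) + P(B|A')*P(A')
= 0.5730*0.2210 + 0.2250*0.7790
= 0.126633 + 0.175275 = 0.301908
P(A|B) = 0.126633/0.301908 = 0.4194

P(A|B) = 0.4194


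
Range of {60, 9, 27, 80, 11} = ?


Max = 80, Min = 9
Range = 80 - 9 = 71

Range = 71


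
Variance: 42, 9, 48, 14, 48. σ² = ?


Mean = 32.2000
Squared deviations: 96.0400, 538.2400, 249.6400, 331.2400, 249.6400
Sum = 1464.8000
Variance = 1464.8000/5 = 292.9600

Variance = 292.9600


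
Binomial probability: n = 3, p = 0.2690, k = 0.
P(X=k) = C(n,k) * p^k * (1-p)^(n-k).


C(3,0) = 1
p^0 = 1.000000
(1-p)^3 = 0.390618
P = 1 * 1.000000 * 0.390618 = 0.3906

P(X=0) = 0.3906


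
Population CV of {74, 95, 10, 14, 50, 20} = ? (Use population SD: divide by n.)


Mean = 43.8333
SD = 32.0646
CV = (32.0646/43.8333)*100 = 73.1512%

CV = 73.1512%


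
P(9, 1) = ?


P(9,1) = 9!/8!
= 362880/40320
= 9

P(9,1) = 9


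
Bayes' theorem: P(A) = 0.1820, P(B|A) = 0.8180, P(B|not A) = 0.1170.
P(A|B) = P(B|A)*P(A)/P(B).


P(B) = P(B|A)*P(A) + P(B|A')*P(A')
= 0.8180*0.1820 + 0.1170*0.8180
= 0.148876 + 0.095706 = 0.244582
P(A|B) = 0.148876/0.244582 = 0.6087

P(A|B) = 0.6087


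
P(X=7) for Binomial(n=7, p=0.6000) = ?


C(7,7) = 1
p^7 = 0.027994
(1-p)^0 = 1.000000
P = 1 * 0.027994 * 1.000000 = 0.0280

P(X=7) = 0.0280


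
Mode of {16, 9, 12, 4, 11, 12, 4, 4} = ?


Frequencies: 4:3, 9:1, 11:1, 12:2, 16:1
Max frequency = 3
Mode = 4

Mode = 4


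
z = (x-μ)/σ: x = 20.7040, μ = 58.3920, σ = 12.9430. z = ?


z = (20.7040 - 58.3920)/12.9430
= -37.6880/12.9430
= -2.9118

z = -2.9118


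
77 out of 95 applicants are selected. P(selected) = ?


P = 77/95 = 0.8105

P = 0.8105


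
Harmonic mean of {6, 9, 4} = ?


Sum of reciprocals = 1/6 + 1/9 + 1/4 = 0.527778
HM = 3/0.527778 = 5.6842

HM = 5.6842


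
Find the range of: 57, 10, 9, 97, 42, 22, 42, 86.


Max = 97, Min = 9
Range = 97 - 9 = 88

Range = 88


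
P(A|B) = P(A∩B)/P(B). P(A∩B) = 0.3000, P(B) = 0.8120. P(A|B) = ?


P(A|B) = 0.3000/0.8120 = 0.3695

P(A|B) = 0.3695


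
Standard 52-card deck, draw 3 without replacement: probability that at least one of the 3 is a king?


P(at least one) = 1 - P(none)
P(none) = (48/52) × (47/51) × (46/50) = 0.782624
P(at least one) = 1 - 0.782624 = 0.2174

P = 0.2174


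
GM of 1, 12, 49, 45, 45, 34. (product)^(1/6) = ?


Product = 1 × 12 × 49 × 45 × 45 × 34 = 40483800
GM = 40483800^(1/6) = 18.5302

GM = 18.5302


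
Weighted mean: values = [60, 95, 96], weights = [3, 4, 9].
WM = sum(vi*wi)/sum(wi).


Numerator = 60*3 + 95*4 + 96*9 = 1424
Denominator = 3 + 4 + 9 = 16
WM = 1424/16 = 89.0000

WM = 89.0000


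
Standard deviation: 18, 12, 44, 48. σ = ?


Mean = 30.5000
Variance = 246.7500
SD = sqrt(246.7500) = 15.7083

SD = 15.7083


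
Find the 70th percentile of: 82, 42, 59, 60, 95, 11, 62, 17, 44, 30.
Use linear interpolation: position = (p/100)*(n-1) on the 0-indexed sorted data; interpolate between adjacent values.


Sorted: 11, 17, 30, 42, 44, 59, 60, 62, 82, 95
n = 10
Index = 70/100 * 9 = 6.3000
Lower = data[6] = 60, Upper = data[7] = 62
P70 = 60 + 0.3000*(2) = 60.6000

P70 = 60.6000


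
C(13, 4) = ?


C(13,4) = 13!/(4! × 9!)
= 6227020800/(24 × 362880)
= 715

C(13,4) = 715


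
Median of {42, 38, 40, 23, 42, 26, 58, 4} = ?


Sorted: 4, 23, 26, 38, 40, 42, 42, 58
n = 8 (even)
Middle values: 38 and 40
Median = (38+40)/2 = 39.0000

Median = 39.0000


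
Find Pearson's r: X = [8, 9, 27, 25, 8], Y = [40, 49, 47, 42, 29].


Mean X = 15.4000, Mean Y = 41.4000
SD X = 8.685620, SD Y = 7.002857
Cov = 24.840000
r = 24.840000/(8.685620*7.002857) = 0.4084

r = 0.4084


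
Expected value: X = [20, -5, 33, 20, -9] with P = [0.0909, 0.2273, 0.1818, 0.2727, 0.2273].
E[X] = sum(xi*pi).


E[X] = 20*0.0909 - 5*0.2273 + 33*0.1818 + 20*0.2727 - 9*0.2273
= 1.8180 - 1.1365 + 5.9994 + 5.4540 - 2.0457
= 10.0892

E[X] = 10.0892


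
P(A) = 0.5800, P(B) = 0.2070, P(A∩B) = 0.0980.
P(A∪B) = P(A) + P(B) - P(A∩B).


P(A∪B) = 0.5800 + 0.2070 - 0.0980
= 0.7870 - 0.0980
= 0.6890

P(A∪B) = 0.6890


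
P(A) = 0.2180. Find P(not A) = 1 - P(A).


P(not A) = 1 - 0.2180 = 0.7820

P(not A) = 0.7820


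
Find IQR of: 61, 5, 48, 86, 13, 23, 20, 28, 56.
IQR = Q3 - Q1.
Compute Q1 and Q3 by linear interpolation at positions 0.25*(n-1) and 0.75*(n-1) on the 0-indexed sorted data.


Sorted: 5, 13, 20, 23, 28, 48, 56, 61, 86
Q1 (25th %ile) = 20.0000
Q3 (75th %ile) = 56.0000
IQR = 56.0000 - 20.0000 = 36.0000

IQR = 36.0000


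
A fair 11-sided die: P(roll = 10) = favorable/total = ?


Favorable outcomes (roll = 10): 1
Total outcomes = 11
P = 1/11 = 0.0909

P = 0.0909


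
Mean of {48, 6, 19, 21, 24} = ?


Sum = 48 + 6 + 19 + 21 + 24 = 118
n = 5
Mean = 118/5 = 23.6000

Mean = 23.6000


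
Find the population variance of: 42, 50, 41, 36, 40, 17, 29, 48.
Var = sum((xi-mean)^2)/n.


Mean = 37.8750
Squared deviations: 17.0156, 147.0156, 9.7656, 3.5156, 4.5156, 435.7656, 78.7656, 102.5156
Sum = 798.8750
Variance = 798.8750/8 = 99.8594

Variance = 99.8594


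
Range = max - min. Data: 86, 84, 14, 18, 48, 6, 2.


Max = 86, Min = 2
Range = 86 - 2 = 84

Range = 84


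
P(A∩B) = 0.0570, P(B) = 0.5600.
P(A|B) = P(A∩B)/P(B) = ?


P(A|B) = 0.0570/0.5600 = 0.1018

P(A|B) = 0.1018


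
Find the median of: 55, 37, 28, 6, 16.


Sorted: 6, 16, 28, 37, 55
n = 5 (odd)
Middle value = 28

Median = 28


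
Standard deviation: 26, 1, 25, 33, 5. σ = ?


Mean = 18.0000
Variance = 159.2000
SD = sqrt(159.2000) = 12.6174

SD = 12.6174


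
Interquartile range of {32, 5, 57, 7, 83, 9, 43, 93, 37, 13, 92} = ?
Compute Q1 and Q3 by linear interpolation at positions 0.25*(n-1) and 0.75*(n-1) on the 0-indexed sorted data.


Sorted: 5, 7, 9, 13, 32, 37, 43, 57, 83, 92, 93
Q1 (25th %ile) = 11.0000
Q3 (75th %ile) = 70.0000
IQR = 70.0000 - 11.0000 = 59.0000

IQR = 59.0000


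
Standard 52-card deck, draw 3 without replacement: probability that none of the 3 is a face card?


P(no face cards) = (40/52) × (39/51) × (38/50)
= 0.4471

P = 0.4471


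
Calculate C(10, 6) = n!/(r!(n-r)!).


C(10,6) = 10!/(6! × 4!)
= 3628800/(720 × 24)
= 210

C(10,6) = 210


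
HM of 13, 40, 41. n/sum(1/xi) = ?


Sum of reciprocals = 1/13 + 1/40 + 1/41 = 0.126313
HM = 3/0.126313 = 23.7505

HM = 23.7505


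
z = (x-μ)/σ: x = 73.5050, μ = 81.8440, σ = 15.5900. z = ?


z = (73.5050 - 81.8440)/15.5900
= -8.3390/15.5900
= -0.5349

z = -0.5349


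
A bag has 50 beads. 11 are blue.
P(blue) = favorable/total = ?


P = 11/50 = 0.2200

P = 0.2200


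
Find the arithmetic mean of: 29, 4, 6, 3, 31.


Sum = 29 + 4 + 6 + 3 + 31 = 73
n = 5
Mean = 73/5 = 14.6000

Mean = 14.6000


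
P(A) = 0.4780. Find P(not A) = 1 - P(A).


P(not A) = 1 - 0.4780 = 0.5220

P(not A) = 0.5220


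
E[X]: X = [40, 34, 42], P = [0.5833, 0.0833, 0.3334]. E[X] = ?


E[X] = 40*0.5833 + 34*0.0833 + 42*0.3334
= 23.3320 + 2.8322 + 14.0028
= 40.1670

E[X] = 40.1670


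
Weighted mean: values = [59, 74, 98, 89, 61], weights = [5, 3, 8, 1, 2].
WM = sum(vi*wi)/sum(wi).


Numerator = 59*5 + 74*3 + 98*8 + 89*1 + 61*2 = 1512
Denominator = 5 + 3 + 8 + 1 + 2 = 19
WM = 1512/19 = 79.5789

WM = 79.5789


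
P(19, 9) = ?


P(19,9) = 19!/10!
= 121645100408832000/3628800
= 33522128640

P(19,9) = 33522128640


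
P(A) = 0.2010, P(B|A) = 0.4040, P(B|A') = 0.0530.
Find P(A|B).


P(B) = P(B|A)*P(A) + P(B|A')*P(A')
= 0.4040*0.2010 + 0.0530*0.7990
= 0.081204 + 0.042347 = 0.123551
P(A|B) = 0.081204/0.123551 = 0.6573

P(A|B) = 0.6573


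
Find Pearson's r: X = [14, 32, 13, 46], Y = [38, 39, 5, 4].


Mean X = 26.2500, Mean Y = 21.5000
SD X = 13.681648, SD Y = 17.007351
Cov = -57.125000
r = -57.125000/(13.681648*17.007351) = -0.2455

r = -0.2455


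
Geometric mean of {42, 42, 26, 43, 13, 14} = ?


Product = 42 × 42 × 26 × 43 × 13 × 14 = 358931664
GM = 358931664^(1/6) = 26.6585

GM = 26.6585


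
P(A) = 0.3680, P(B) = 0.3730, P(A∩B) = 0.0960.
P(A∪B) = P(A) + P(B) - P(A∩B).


P(A∪B) = 0.3680 + 0.3730 - 0.0960
= 0.7410 - 0.0960
= 0.6450

P(A∪B) = 0.6450


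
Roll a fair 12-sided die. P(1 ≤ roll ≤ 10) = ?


Favorable outcomes (1 ≤ roll ≤ 10): 10
Total outcomes = 12
P = 10/12 = 0.8333

P = 0.8333


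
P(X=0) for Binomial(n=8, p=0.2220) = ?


C(8,0) = 1
p^0 = 1.000000
(1-p)^8 = 0.134226
P = 1 * 1.000000 * 0.134226 = 0.1342

P(X=0) = 0.1342


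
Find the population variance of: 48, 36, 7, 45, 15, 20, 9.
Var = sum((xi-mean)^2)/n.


Mean = 25.7143
Squared deviations: 496.6531, 105.7959, 350.2245, 371.9388, 114.7959, 32.6531, 279.3673
Sum = 1751.4286
Variance = 1751.4286/7 = 250.2041

Variance = 250.2041


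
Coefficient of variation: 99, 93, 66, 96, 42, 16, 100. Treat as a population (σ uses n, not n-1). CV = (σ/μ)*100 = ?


Mean = 73.1429
SD = 30.6894
CV = (30.6894/73.1429)*100 = 41.9581%

CV = 41.9581%


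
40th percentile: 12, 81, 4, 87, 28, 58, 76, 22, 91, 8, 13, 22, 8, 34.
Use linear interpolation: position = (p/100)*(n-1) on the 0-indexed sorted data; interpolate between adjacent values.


Sorted: 4, 8, 8, 12, 13, 22, 22, 28, 34, 58, 76, 81, 87, 91
n = 14
Index = 40/100 * 13 = 5.2000
Lower = data[5] = 22, Upper = data[6] = 22
P40 = 22 + 0.2000*(0) = 22.0000

P40 = 22.0000


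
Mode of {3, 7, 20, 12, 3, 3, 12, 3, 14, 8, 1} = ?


Frequencies: 1:1, 3:4, 7:1, 8:1, 12:2, 14:1, 20:1
Max frequency = 4
Mode = 3

Mode = 3


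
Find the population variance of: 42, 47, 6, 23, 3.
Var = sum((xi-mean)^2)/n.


Mean = 24.2000
Squared deviations: 316.8400, 519.8400, 331.2400, 1.4400, 449.4400
Sum = 1618.8000
Variance = 1618.8000/5 = 323.7600

Variance = 323.7600


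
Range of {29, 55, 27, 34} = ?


Max = 55, Min = 27
Range = 55 - 27 = 28

Range = 28


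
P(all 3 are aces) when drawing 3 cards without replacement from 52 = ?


P(all aces) = (4/52) × (3/51) × (2/50)
= 0.0002

P = 0.0002


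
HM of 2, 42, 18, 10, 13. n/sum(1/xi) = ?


Sum of reciprocals = 1/2 + 1/42 + 1/18 + 1/10 + 1/13 = 0.756288
HM = 5/0.756288 = 6.6112

HM = 6.6112


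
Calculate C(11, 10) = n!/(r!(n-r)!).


C(11,10) = 11!/(10! × 1!)
= 39916800/(3628800 × 1)
= 11

C(11,10) = 11


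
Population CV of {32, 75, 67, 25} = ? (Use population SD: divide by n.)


Mean = 49.7500
SD = 21.5798
CV = (21.5798/49.7500)*100 = 43.3765%

CV = 43.3765%


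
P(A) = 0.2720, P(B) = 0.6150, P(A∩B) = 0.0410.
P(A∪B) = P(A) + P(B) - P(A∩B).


P(A∪B) = 0.2720 + 0.6150 - 0.0410
= 0.8870 - 0.0410
= 0.8460

P(A∪B) = 0.8460


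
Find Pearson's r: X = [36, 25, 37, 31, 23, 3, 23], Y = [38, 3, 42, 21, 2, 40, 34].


Mean X = 25.4286, Mean Y = 25.7143
SD X = 10.634944, SD Y = 15.988516
Cov = 2.693878
r = 2.693878/(10.634944*15.988516) = 0.0158

r = 0.0158


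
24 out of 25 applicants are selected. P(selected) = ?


P = 24/25 = 0.9600

P = 0.9600


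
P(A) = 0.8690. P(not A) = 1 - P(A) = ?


P(not A) = 1 - 0.8690 = 0.1310

P(not A) = 0.1310


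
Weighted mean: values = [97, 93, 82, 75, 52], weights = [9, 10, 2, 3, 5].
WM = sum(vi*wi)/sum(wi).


Numerator = 97*9 + 93*10 + 82*2 + 75*3 + 52*5 = 2452
Denominator = 9 + 10 + 2 + 3 + 5 = 29
WM = 2452/29 = 84.5517

WM = 84.5517


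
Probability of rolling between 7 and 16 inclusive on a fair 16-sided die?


Favorable outcomes (7 ≤ roll ≤ 16): 10
Total outcomes = 16
P = 10/16 = 0.6250

P = 0.6250


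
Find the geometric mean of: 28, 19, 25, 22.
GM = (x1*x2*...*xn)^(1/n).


Product = 28 × 19 × 25 × 22 = 292600
GM = 292600^(1/4) = 23.2578

GM = 23.2578


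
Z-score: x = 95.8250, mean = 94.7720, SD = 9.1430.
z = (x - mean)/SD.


z = (95.8250 - 94.7720)/9.1430
= 1.0530/9.1430
= 0.1152

z = 0.1152


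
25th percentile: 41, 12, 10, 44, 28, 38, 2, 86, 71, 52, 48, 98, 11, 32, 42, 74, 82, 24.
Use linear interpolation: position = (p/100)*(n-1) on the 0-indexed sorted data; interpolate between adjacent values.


Sorted: 2, 10, 11, 12, 24, 28, 32, 38, 41, 42, 44, 48, 52, 71, 74, 82, 86, 98
n = 18
Index = 25/100 * 17 = 4.2500
Lower = data[4] = 24, Upper = data[5] = 28
P25 = 24 + 0.2500*(4) = 25.0000

P25 = 25.0000


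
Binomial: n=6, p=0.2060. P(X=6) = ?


C(6,6) = 1
p^6 = 7.641935e-05
(1-p)^0 = 1.000000
P = 1 * 7.641935e-05 * 1.000000 = 7.6419e-05

P(X=6) = 7.6419e-05


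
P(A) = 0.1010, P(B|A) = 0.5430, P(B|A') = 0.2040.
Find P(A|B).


P(B) = P(B|A)*P(A) + P(B|A')*P(A')
= 0.5430*0.1010 + 0.2040*0.8990
= 0.054843 + 0.183396 = 0.238239
P(A|B) = 0.054843/0.238239 = 0.2302

P(A|B) = 0.2302


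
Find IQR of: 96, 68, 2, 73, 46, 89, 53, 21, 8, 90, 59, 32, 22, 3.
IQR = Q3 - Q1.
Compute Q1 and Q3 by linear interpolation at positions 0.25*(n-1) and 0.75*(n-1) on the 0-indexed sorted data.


Sorted: 2, 3, 8, 21, 22, 32, 46, 53, 59, 68, 73, 89, 90, 96
Q1 (25th %ile) = 21.2500
Q3 (75th %ile) = 71.7500
IQR = 71.7500 - 21.2500 = 50.5000

IQR = 50.5000


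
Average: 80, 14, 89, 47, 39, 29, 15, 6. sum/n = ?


Sum = 80 + 14 + 89 + 47 + 39 + 29 + 15 + 6 = 319
n = 8
Mean = 319/8 = 39.8750

Mean = 39.8750


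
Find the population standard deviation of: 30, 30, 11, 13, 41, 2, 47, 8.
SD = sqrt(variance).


Mean = 22.7500
Variance = 238.4375
SD = sqrt(238.4375) = 15.4414

SD = 15.4414


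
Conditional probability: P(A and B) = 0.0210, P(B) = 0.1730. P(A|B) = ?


P(A|B) = 0.0210/0.1730 = 0.1214

P(A|B) = 0.1214


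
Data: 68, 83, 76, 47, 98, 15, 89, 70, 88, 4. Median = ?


Sorted: 4, 15, 47, 68, 70, 76, 83, 88, 89, 98
n = 10 (even)
Middle values: 70 and 76
Median = (70+76)/2 = 73.0000

Median = 73.0000


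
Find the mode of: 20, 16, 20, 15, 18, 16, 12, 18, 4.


Frequencies: 4:1, 12:1, 15:1, 16:2, 18:2, 20:2
Max frequency = 2
Mode = 16, 18, 20

Mode = 16, 18, 20


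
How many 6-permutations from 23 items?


P(23,6) = 23!/17!
= 25852016738884976640000/355687428096000
= 72681840

P(23,6) = 72681840


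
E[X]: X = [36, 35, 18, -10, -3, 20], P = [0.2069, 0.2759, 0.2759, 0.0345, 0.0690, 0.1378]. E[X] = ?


E[X] = 36*0.2069 + 35*0.2759 + 18*0.2759 - 10*0.0345 - 3*0.0690 + 20*0.1378
= 7.4484 + 9.6565 + 4.9662 - 0.3450 - 0.2070 + 2.7560
= 24.2751

E[X] = 24.2751


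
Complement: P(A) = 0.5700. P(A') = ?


P(not A) = 1 - 0.5700 = 0.4300

P(not A) = 0.4300


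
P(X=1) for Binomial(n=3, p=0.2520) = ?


C(3,1) = 3
p^1 = 0.252000
(1-p)^2 = 0.559504
P = 3 * 0.252000 * 0.559504 = 0.4230

P(X=1) = 0.4230


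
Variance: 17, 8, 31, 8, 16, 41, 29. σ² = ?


Mean = 21.4286
Squared deviations: 19.6122, 180.3265, 91.6122, 180.3265, 29.4694, 383.0408, 57.3265
Sum = 941.7143
Variance = 941.7143/7 = 134.5306

Variance = 134.5306


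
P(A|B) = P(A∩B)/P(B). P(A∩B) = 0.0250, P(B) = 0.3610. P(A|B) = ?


P(A|B) = 0.0250/0.3610 = 0.0693

P(A|B) = 0.0693


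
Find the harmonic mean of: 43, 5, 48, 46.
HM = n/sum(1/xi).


Sum of reciprocals = 1/43 + 1/5 + 1/48 + 1/46 = 0.265828
HM = 4/0.265828 = 15.0473

HM = 15.0473


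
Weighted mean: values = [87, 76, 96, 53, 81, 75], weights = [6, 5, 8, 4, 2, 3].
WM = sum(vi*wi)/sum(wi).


Numerator = 87*6 + 76*5 + 96*8 + 53*4 + 81*2 + 75*3 = 2269
Denominator = 6 + 5 + 8 + 4 + 2 + 3 = 28
WM = 2269/28 = 81.0357

WM = 81.0357


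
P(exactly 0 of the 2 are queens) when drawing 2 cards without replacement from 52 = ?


Hypergeometric: P(X=0) = C(4,0)·C(48,2) / C(52,2)
= 1 × 1128 / 1326
= 1128/1326 = 0.8507

P = 0.8507


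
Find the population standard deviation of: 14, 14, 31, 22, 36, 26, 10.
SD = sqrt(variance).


Mean = 21.8571
Variance = 80.6939
SD = sqrt(80.6939) = 8.9830

SD = 8.9830


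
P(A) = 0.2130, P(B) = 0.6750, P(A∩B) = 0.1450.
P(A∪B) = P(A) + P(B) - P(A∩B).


P(A∪B) = 0.2130 + 0.6750 - 0.1450
= 0.8880 - 0.1450
= 0.7430

P(A∪B) = 0.7430


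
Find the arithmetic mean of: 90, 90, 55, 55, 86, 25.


Sum = 90 + 90 + 55 + 55 + 86 + 25 = 401
n = 6
Mean = 401/6 = 66.8333

Mean = 66.8333


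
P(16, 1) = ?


P(16,1) = 16!/15!
= 20922789888000/1307674368000
= 16

P(16,1) = 16


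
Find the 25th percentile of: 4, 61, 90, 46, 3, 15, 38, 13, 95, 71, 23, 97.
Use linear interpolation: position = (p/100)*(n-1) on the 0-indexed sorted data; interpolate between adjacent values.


Sorted: 3, 4, 13, 15, 23, 38, 46, 61, 71, 90, 95, 97
n = 12
Index = 25/100 * 11 = 2.7500
Lower = data[2] = 13, Upper = data[3] = 15
P25 = 13 + 0.7500*(2) = 14.5000

P25 = 14.5000


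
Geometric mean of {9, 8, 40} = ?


Product = 9 × 8 × 40 = 2880
GM = 2880^(1/3) = 14.2276

GM = 14.2276


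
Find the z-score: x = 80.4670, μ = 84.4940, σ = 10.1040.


z = (80.4670 - 84.4940)/10.1040
= -4.0270/10.1040
= -0.3986

z = -0.3986


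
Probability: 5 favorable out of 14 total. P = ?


P = 5/14 = 0.3571

P = 0.3571


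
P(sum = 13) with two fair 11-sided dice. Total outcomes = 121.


Total outcomes = 11×11 = 121
Favorable (sum = 13): 10
P = 10/121 = 0.0826

P = 0.0826


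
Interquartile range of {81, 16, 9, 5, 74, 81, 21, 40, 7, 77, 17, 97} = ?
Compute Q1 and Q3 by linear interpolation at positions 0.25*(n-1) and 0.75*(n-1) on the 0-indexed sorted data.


Sorted: 5, 7, 9, 16, 17, 21, 40, 74, 77, 81, 81, 97
Q1 (25th %ile) = 14.2500
Q3 (75th %ile) = 78.0000
IQR = 78.0000 - 14.2500 = 63.7500

IQR = 63.7500


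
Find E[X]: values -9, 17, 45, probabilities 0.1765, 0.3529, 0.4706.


E[X] = -9*0.1765 + 17*0.3529 + 45*0.4706
= -1.5885 + 5.9993 + 21.1770
= 25.5878

E[X] = 25.5878


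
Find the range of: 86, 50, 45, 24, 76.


Max = 86, Min = 24
Range = 86 - 24 = 62

Range = 62


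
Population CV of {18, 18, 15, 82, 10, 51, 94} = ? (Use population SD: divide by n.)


Mean = 41.1429
SD = 32.2598
CV = (32.2598/41.1429)*100 = 78.4092%

CV = 78.4092%


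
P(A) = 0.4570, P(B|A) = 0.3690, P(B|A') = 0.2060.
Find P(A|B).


P(B) = P(B|A)*P(A) + P(B|A')*P(A')
= 0.3690*0.4570 + 0.2060*0.5430
= 0.168633 + 0.111858 = 0.280491
P(A|B) = 0.168633/0.280491 = 0.6012

P(A|B) = 0.6012
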